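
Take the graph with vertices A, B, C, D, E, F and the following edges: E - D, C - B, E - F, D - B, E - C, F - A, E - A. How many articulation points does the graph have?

Removing E increases the component count from 1 to 2, so E is a cut vertex.
By contrast removing B leaves 1 component; it is not a cut vertex. No other vertex is a cut vertex either.

1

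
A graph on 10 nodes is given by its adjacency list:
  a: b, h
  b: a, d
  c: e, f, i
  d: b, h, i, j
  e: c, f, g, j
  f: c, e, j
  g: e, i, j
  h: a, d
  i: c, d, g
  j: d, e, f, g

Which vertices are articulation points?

d

Removing d increases the component count from 1 to 2, so d is a cut vertex.
By contrast removing e leaves 1 component; it is not a cut vertex. No other vertex is a cut vertex either.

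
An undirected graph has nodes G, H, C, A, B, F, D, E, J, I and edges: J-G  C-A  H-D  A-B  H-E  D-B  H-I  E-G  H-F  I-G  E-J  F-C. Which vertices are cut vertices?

Removing H increases the component count from 1 to 2, so H is a cut vertex.
By contrast removing J leaves 1 component; it is not a cut vertex. No other vertex is a cut vertex either.

H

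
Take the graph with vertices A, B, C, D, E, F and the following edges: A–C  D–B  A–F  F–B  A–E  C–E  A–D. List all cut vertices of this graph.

Removing A increases the component count from 1 to 2, so A is a cut vertex.
By contrast removing C leaves 1 component; it is not a cut vertex. No other vertex is a cut vertex either.

A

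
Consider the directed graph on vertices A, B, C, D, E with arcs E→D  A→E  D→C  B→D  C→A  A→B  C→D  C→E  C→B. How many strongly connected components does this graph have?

{A, B, C, D, E} are all mutually reachable — one SCC of size 5.
That gives 1 strongly connected component.

1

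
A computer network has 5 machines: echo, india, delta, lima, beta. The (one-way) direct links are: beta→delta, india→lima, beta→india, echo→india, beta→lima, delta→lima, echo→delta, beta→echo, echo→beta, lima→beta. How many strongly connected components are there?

{beta, echo, lima, delta, india} are all mutually reachable — one SCC of size 5.
That gives 1 strongly connected component.

1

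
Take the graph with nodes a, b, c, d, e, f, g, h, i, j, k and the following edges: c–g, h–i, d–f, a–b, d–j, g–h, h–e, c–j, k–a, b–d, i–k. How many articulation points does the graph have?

2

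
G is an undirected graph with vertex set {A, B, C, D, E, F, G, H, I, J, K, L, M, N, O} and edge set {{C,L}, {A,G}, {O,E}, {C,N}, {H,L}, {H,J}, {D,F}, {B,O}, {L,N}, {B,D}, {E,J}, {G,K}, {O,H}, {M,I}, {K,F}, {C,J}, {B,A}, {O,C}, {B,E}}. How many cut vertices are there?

1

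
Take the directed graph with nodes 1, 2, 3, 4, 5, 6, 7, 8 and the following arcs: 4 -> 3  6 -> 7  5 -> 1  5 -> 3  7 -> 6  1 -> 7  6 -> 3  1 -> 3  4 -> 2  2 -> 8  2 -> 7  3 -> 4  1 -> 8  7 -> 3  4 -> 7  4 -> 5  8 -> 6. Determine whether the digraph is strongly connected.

Yes

From 4 we can reach every vertex (1, 2, 3, 4, 5, 6, 7, 8), and every vertex can reach 4 (1, 2, 3, 4, 5, 6, 7, 8). So the whole graph is one strongly connected component.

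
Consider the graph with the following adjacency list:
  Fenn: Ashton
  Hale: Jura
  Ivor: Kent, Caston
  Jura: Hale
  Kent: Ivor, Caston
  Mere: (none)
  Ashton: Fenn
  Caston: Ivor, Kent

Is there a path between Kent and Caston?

Yes

From Kent we can reach Ivor, Kent, Caston, which includes Caston.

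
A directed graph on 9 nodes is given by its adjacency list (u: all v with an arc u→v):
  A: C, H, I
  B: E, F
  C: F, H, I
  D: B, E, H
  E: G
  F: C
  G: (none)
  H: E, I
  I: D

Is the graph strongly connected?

There is no directed path from C to A, so the graph is not strongly connected.

No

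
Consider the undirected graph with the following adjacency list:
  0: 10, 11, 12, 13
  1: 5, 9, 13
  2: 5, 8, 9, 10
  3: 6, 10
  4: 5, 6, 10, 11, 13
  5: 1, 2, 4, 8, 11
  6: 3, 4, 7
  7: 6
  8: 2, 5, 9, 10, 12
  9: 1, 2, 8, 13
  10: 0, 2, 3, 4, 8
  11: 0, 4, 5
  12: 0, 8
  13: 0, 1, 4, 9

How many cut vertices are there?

1

Removing 6 increases the component count from 1 to 2, so 6 is a cut vertex.
By contrast removing 10 leaves 1 component; it is not a cut vertex. No other vertex is a cut vertex either.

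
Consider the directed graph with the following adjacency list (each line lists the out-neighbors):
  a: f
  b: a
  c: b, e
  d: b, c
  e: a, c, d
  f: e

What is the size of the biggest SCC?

{a, b, c, d, e, f} are all mutually reachable — one SCC of size 6.
The largest has 6 vertices.

6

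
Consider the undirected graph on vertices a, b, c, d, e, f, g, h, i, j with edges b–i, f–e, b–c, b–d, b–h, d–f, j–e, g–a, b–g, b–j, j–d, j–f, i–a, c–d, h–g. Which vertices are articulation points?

Removing b increases the component count from 1 to 2, so b is a cut vertex.
By contrast removing e leaves 1 component; it is not a cut vertex. No other vertex is a cut vertex either.

b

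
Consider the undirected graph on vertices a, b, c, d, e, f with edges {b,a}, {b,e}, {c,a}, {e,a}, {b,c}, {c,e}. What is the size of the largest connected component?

4

f is isolated — a component by itself.
d is isolated — a component by itself.
Starting from a we can reach a, b, c, e. That is one component of size 4.
The largest has 4 vertices.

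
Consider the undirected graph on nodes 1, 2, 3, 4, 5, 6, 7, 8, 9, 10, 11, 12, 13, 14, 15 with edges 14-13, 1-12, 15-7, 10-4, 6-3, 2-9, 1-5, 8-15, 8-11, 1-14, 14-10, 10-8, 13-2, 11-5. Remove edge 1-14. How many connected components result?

2

1 and 14 are still connected via 1-5-11-8-10-14, so the component count stays at 2.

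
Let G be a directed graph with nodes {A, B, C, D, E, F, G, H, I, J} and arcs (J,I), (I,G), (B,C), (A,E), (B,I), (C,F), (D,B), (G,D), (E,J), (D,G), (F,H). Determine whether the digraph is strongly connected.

There is no directed path from B to A, so the graph is not strongly connected.

No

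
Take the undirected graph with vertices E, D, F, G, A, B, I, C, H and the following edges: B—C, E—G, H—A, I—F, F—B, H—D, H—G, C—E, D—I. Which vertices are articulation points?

Removing H increases the component count from 1 to 2, so H is a cut vertex.
By contrast removing I leaves 1 component; it is not a cut vertex. No other vertex is a cut vertex either.

H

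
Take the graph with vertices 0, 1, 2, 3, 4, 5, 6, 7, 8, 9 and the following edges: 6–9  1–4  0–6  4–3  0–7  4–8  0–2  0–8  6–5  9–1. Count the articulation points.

3

Removing 0 increases the component count from 1 to 3, so 0 is a cut vertex.
Removing 4 increases the component count from 1 to 2, so 4 is a cut vertex.
Removing 6 increases the component count from 1 to 2, so 6 is a cut vertex.
By contrast removing 7 leaves 1 component; it is not a cut vertex. No other vertex is a cut vertex either.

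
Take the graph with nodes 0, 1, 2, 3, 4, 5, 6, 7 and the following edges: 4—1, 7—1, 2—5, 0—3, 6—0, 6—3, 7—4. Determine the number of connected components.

3

Starting from 2 we can reach 2, 5. That is one component of size 2.
Starting from 0 we can reach 0, 3, 6. That is one component of size 3.
Starting from 1 we can reach 1, 4, 7. That is one component of size 3.
Total: 3 components.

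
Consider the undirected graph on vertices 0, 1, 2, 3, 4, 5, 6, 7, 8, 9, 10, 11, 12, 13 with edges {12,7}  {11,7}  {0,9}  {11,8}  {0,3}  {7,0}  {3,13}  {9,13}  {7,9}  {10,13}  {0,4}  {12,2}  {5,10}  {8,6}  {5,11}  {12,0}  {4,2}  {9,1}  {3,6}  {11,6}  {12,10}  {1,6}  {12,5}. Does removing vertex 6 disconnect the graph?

Deleting 6 leaves 1 component (was 1) (its neighbors 1, 3, 8, 11 remain connected to each other), so 6 is not a cut vertex.

No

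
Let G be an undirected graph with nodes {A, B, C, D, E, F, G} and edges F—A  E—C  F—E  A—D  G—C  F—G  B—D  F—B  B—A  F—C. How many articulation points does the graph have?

Removing F increases the component count from 1 to 2, so F is a cut vertex.
By contrast removing B leaves 1 component; it is not a cut vertex. No other vertex is a cut vertex either.

1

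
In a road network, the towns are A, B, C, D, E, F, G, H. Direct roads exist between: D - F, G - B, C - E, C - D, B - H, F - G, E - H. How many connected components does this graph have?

2

A is isolated — a component by itself.
Starting from B we can reach B, C, D, E, F, G, H. That is one component of size 7.
Total: 2 components.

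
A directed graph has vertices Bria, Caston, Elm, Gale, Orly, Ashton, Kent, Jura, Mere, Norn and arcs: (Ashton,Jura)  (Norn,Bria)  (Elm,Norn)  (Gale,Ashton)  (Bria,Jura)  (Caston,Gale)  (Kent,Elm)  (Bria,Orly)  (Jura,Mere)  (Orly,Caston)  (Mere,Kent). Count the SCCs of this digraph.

1

{Elm, Bria, Gale, Jura, Kent, Mere, Norn, Orly, Ashton, Caston} are all mutually reachable — one SCC of size 10.
That gives 1 strongly connected component.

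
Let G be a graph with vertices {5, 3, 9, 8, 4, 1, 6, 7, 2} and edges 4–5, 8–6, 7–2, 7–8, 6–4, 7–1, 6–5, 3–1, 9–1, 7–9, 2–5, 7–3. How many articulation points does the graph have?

1

Removing 7 increases the component count from 1 to 2, so 7 is a cut vertex.
By contrast removing 3 leaves 1 component; it is not a cut vertex. No other vertex is a cut vertex either.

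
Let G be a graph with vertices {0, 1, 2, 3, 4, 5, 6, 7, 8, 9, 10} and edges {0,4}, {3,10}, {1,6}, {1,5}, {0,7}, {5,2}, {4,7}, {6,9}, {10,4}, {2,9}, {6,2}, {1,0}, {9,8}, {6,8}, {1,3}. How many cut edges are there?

The edges on the cycle 1-5-2-9-8-6-1 are not bridges since each lies on that cycle.
Every edge lies on some cycle, so there are no bridges.

0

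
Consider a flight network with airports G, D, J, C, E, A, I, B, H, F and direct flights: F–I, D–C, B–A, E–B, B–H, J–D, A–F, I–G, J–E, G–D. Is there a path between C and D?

Yes

From C we can reach A, B, C, D, E, F, G, H, I, J, which includes D.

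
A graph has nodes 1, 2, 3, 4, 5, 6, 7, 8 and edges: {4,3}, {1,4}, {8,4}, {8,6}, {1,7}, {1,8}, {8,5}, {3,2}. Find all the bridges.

The edges on the cycle 1-8-4-1 are not bridges since each lies on that cycle.
But removing 8-5 disconnects 8 from 5; removing 4-3 disconnects 4 from 3; removing 3-2 disconnects 3 from 2; removing 8-6 disconnects 8 from 6 — these are bridges.
In total 5 edges are bridges.

1-7, 2-3, 3-4, 5-8, 6-8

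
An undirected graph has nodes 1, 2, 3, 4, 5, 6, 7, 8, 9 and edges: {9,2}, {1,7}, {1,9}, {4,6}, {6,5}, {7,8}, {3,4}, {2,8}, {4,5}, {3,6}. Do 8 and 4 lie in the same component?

The component containing 8 is {1, 2, 7, 8, 9}, and 4 is not in it.

No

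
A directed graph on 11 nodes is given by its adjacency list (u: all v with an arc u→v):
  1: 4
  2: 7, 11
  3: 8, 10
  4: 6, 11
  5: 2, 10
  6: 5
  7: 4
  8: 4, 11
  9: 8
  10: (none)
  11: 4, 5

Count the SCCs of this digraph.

6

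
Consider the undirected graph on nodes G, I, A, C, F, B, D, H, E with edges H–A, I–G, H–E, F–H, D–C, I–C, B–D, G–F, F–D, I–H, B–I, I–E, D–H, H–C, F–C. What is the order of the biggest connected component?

Starting from A we can reach A, B, C, D, E, F, G, H, I. That is one component of size 9.
The largest has 9 vertices.

9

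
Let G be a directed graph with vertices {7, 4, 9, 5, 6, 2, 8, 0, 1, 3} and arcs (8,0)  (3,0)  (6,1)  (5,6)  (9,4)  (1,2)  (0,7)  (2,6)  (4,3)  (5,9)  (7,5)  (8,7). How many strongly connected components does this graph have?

{0, 3, 4, 5, 7, 9} are all mutually reachable — one SCC of size 6.
{1, 2, 6} are all mutually reachable — one SCC of size 3.
{8} is an SCC by itself.
That gives 3 strongly connected components.

3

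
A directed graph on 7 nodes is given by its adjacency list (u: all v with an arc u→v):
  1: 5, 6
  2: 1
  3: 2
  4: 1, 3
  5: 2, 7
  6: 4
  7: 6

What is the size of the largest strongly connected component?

{1, 2, 3, 4, 5, 6, 7} are all mutually reachable — one SCC of size 7.
The largest has 7 vertices.

7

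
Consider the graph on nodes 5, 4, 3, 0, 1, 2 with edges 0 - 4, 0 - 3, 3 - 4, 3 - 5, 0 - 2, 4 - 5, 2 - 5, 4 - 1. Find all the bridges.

The edges on the cycle 0-2-5-3-0 are not bridges since each lies on that cycle.
But removing 1 - 4 disconnects 1 from 4 — this is a bridge.

1-4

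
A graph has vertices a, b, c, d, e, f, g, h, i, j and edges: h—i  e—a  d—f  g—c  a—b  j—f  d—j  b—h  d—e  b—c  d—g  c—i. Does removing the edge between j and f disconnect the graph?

After removing j—f, the path j-d-f still connects them, so the edge is not a bridge.

No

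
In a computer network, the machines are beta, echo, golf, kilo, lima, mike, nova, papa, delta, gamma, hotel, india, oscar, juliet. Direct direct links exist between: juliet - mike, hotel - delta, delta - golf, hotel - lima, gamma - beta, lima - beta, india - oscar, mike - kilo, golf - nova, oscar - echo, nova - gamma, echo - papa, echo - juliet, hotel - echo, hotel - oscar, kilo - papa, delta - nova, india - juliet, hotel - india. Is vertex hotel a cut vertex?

Yes

Deleting hotel raises the number of components from 1 to 2, so hotel is a cut vertex.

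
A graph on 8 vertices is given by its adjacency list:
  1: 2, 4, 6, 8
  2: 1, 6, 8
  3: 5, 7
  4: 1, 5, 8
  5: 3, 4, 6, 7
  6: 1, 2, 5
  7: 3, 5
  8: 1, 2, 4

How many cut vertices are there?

1

Removing 5 increases the component count from 1 to 2, so 5 is a cut vertex.
By contrast removing 2 leaves 1 component; it is not a cut vertex. No other vertex is a cut vertex either.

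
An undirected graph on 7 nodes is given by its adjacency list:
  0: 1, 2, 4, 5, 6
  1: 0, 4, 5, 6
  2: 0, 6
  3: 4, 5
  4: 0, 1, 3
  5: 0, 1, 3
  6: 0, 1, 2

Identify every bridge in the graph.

The edges on the cycle 1-5-3-4-0-1 are not bridges since each lies on that cycle.
Every edge lies on some cycle, so there are no bridges.

none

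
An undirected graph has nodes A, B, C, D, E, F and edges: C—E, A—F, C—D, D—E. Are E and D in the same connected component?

From E we can reach C, D, E, which includes D.

Yes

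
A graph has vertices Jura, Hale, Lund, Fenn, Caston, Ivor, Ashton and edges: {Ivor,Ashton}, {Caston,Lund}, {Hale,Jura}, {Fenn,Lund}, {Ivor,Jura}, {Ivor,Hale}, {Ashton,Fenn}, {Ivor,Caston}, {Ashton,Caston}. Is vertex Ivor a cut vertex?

Yes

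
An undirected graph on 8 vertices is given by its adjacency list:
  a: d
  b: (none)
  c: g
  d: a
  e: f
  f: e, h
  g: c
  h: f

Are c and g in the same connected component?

Yes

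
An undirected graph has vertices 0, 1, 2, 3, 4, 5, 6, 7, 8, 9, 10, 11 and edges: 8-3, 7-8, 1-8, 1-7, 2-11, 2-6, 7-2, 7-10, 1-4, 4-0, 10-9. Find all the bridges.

The edges on the cycle 1-7-8-1 are not bridges since each lies on that cycle.
But removing 2-6 disconnects 2 from 6; removing 8-3 disconnects 8 from 3; removing 11-2 disconnects 11 from 2; removing 0-4 disconnects 0 from 4 — these are bridges.
In total 8 edges are bridges.

0-4, 1-4, 10-7, 10-9, 11-2, 2-6, 2-7, 3-8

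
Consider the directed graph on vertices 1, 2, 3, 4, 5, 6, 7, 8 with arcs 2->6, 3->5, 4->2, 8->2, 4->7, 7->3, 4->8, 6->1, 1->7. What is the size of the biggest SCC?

{5} is an SCC by itself.
{8} is an SCC by itself.
{2} is an SCC by itself.
{6} is an SCC by itself.
{1} is an SCC by itself.
(and 3 more singleton SCCs)
The largest has 1 vertex.

1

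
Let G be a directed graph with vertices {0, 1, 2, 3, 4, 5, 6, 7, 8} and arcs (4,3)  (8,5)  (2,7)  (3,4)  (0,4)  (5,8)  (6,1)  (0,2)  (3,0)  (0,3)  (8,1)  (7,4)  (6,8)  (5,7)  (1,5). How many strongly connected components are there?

{0, 2, 3, 4, 7} are all mutually reachable — one SCC of size 5.
{1, 5, 8} are all mutually reachable — one SCC of size 3.
{6} is an SCC by itself.
That gives 3 strongly connected components.

3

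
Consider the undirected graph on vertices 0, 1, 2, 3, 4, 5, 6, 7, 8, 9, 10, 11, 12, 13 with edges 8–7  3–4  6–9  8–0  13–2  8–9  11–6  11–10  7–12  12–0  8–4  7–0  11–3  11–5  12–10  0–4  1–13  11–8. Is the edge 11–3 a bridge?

No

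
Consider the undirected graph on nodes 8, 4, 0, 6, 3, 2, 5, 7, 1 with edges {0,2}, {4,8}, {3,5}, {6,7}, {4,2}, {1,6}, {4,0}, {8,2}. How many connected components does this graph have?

Starting from 3 we can reach 3, 5. That is one component of size 2.
Starting from 1 we can reach 1, 6, 7. That is one component of size 3.
Starting from 0 we can reach 0, 2, 4, 8. That is one component of size 4.
Total: 3 components.

3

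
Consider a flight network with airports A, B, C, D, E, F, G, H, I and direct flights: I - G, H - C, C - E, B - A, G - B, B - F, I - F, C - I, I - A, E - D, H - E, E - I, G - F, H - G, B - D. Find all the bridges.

none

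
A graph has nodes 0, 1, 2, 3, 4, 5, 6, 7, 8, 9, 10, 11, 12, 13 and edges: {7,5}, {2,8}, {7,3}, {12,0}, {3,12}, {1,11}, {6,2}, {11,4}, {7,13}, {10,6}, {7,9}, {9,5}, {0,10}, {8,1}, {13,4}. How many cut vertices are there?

1

Removing 7 increases the component count from 1 to 2, so 7 is a cut vertex.
By contrast removing 10 leaves 1 component; it is not a cut vertex. No other vertex is a cut vertex either.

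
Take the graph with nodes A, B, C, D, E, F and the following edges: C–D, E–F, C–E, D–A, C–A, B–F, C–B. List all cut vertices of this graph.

C

Removing C increases the component count from 1 to 2, so C is a cut vertex.
By contrast removing A leaves 1 component; it is not a cut vertex. No other vertex is a cut vertex either.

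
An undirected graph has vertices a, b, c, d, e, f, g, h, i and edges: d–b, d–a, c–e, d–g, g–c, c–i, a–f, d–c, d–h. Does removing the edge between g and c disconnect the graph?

No

After removing g–c, the path g-d-c still connects them, so the edge is not a bridge.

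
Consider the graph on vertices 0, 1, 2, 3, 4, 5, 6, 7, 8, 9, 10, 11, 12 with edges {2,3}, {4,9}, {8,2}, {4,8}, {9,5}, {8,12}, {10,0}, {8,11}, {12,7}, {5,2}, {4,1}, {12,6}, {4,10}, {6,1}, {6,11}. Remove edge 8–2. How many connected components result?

8 and 2 are still connected via 8-4-9-5-2, so the component count stays at 1.

1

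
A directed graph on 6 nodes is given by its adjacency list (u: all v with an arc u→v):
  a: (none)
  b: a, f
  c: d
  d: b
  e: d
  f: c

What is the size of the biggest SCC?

4

{b, c, d, f} are all mutually reachable — one SCC of size 4.
{e} is an SCC by itself.
{a} is an SCC by itself.
The largest has 4 vertices.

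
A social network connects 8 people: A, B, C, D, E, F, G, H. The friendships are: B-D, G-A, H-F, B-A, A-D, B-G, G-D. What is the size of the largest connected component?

4

E is isolated — a component by itself.
C is isolated — a component by itself.
Starting from F we can reach F, H. That is one component of size 2.
Starting from A we can reach A, B, D, G. That is one component of size 4.
The largest has 4 vertices.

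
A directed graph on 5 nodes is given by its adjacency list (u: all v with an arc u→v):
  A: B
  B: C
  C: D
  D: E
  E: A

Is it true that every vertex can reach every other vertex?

Yes

From A we can reach every vertex (A, B, C, D, E), and every vertex can reach A (A, B, C, D, E). So the whole graph is one strongly connected component.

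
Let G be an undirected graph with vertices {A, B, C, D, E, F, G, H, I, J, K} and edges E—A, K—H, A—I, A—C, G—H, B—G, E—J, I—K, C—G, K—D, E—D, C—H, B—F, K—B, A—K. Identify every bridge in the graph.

B-F, E-J

The edges on the cycle A-I-K-A are not bridges since each lies on that cycle.
But removing B—F disconnects B from F; removing E—J disconnects E from J — these are bridges.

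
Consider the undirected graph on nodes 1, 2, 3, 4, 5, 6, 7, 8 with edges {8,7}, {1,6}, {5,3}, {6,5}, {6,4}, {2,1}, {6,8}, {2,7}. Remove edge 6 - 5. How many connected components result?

2

Before removal there is 1 component.
6 - 5 is a bridge — removing it separates 6's side from 5's side.
After removal: 2 components.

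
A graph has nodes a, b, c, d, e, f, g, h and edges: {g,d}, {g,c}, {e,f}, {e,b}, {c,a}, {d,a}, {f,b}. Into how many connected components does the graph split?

h is isolated — a component by itself.
Starting from b we can reach b, e, f. That is one component of size 3.
Starting from a we can reach a, c, d, g. That is one component of size 4.
Total: 3 components.

3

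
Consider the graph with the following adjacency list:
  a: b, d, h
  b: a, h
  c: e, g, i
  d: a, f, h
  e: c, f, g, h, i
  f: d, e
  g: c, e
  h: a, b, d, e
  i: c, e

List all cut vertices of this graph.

Removing e increases the component count from 1 to 2, so e is a cut vertex.
By contrast removing i leaves 1 component; it is not a cut vertex. No other vertex is a cut vertex either.

e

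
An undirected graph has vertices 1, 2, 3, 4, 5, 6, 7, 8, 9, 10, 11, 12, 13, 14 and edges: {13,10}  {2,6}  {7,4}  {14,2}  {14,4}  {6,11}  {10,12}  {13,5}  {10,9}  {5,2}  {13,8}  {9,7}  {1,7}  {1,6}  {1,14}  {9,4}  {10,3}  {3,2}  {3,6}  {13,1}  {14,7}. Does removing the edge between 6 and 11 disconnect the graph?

Yes

Removing 6–11 leaves no path between 6 and 11: the component count goes from 1 to 2. So it is a bridge.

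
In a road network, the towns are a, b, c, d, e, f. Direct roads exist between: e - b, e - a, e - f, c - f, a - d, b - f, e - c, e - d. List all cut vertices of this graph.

e

Removing e increases the component count from 1 to 2, so e is a cut vertex.
By contrast removing b leaves 1 component; it is not a cut vertex. No other vertex is a cut vertex either.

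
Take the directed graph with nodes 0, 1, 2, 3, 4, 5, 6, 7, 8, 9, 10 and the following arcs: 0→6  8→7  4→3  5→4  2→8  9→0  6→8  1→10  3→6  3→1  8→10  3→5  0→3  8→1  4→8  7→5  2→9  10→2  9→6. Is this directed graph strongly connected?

Yes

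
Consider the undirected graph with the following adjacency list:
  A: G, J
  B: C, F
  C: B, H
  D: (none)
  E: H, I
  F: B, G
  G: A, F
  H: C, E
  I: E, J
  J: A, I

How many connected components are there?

2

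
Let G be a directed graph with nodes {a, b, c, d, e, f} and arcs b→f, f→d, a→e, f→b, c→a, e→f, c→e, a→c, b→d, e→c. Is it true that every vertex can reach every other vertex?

There is no directed path from b to e, so the graph is not strongly connected.

No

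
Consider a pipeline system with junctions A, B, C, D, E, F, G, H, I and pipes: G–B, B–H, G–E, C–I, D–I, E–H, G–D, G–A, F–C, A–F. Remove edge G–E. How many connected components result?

1

G and E are still connected via G-B-H-E, so the component count stays at 1.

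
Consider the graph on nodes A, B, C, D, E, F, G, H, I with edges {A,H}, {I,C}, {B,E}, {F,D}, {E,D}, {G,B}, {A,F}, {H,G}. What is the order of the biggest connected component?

7

Starting from C we can reach C, I. That is one component of size 2.
Starting from A we can reach A, B, D, E, F, G, H. That is one component of size 7.
The largest has 7 vertices.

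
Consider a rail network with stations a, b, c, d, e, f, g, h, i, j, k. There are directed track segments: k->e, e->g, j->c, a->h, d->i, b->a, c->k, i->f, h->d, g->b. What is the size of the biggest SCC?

{f} is an SCC by itself.
{h} is an SCC by itself.
{e} is an SCC by itself.
{b} is an SCC by itself.
{c} is an SCC by itself.
(and 6 more singleton SCCs)
The largest has 1 vertex.

1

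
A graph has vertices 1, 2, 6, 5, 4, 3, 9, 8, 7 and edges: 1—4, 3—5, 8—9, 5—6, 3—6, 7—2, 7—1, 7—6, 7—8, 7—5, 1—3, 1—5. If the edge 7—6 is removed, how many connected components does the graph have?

7 and 6 are still connected via 7-5-6, so the component count stays at 1.

1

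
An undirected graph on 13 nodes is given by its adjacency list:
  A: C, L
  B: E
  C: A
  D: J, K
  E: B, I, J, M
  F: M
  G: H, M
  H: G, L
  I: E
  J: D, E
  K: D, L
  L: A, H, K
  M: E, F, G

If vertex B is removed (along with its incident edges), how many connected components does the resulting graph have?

1

With B gone, the remaining components are: {A, C, D, E, F, G, H, I, J, K, L, M}.
That is 1 component.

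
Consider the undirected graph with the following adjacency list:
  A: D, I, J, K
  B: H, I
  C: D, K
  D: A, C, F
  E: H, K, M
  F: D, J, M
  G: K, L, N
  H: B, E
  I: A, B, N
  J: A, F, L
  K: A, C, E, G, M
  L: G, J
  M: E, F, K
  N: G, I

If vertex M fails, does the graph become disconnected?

Deleting M leaves 1 component (was 1) (its neighbors E, F, K remain connected to each other), so M is not a cut vertex.

No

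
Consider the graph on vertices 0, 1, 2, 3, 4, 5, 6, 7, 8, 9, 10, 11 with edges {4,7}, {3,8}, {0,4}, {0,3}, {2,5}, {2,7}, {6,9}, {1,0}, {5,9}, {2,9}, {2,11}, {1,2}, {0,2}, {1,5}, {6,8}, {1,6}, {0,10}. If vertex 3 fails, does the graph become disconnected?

No

Deleting 3 leaves 1 component (was 1) (its neighbors 0, 8 remain connected to each other), so 3 is not a cut vertex.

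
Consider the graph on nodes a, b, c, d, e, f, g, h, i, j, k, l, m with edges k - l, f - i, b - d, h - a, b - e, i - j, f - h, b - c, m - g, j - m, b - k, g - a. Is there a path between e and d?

Yes

From e we can reach b, c, d, e, k, l, which includes d.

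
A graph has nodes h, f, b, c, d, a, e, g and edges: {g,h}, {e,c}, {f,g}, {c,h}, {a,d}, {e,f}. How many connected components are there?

b is isolated — a component by itself.
Starting from a we can reach a, d. That is one component of size 2.
Starting from c we can reach c, e, f, g, h. That is one component of size 5.
Total: 3 components.

3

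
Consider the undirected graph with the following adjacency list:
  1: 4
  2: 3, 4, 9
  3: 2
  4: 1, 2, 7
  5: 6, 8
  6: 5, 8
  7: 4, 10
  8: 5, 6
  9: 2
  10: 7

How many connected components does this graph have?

Starting from 5 we can reach 5, 6, 8. That is one component of size 3.
Starting from 1 we can reach 1, 2, 3, 4, 7, 9, 10. That is one component of size 7.
Total: 2 components.

2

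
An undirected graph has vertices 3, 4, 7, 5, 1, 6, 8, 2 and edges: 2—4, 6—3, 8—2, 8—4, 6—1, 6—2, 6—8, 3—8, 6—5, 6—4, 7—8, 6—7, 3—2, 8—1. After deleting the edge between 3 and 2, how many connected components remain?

3 and 2 are still connected via 3-6-2, so the component count stays at 1.

1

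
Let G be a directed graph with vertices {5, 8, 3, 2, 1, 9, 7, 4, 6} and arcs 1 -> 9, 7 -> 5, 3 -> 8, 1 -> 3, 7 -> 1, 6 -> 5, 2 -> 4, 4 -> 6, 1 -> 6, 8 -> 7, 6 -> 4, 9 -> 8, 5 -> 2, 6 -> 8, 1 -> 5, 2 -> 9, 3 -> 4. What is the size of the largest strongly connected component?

9

{1, 2, 3, 4, 5, 6, 7, 8, 9} are all mutually reachable — one SCC of size 9.
The largest has 9 vertices.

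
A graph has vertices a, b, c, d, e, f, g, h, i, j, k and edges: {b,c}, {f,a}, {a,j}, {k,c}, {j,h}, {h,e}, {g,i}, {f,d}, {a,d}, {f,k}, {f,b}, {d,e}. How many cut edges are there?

The edges on the cycle f-a-j-h-e-d-f are not bridges since each lies on that cycle.
But removing g—i disconnects g from i — this is a bridge.

1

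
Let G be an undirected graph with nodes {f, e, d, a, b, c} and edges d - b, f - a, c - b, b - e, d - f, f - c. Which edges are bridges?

a-f, b-e

The edges on the cycle d-f-c-b-d are not bridges since each lies on that cycle.
But removing f - a disconnects f from a; removing b - e disconnects b from e — these are bridges.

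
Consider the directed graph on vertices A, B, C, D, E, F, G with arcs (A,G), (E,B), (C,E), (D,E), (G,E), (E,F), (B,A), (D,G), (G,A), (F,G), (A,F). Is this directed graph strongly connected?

There is no directed path from F to D, so the graph is not strongly connected.

No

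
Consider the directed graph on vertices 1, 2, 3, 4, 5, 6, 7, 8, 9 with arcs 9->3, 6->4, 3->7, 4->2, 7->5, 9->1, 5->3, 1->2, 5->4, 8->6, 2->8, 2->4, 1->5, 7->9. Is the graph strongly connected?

There is no directed path from 8 to 5, so the graph is not strongly connected.

No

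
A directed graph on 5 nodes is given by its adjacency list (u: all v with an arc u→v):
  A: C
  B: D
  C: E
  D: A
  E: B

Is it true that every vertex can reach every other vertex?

Yes

From B we can reach every vertex (A, B, C, D, E), and every vertex can reach B (A, B, C, D, E). So the whole graph is one strongly connected component.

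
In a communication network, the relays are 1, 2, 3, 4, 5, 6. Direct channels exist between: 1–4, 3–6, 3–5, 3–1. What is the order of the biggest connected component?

5

2 is isolated — a component by itself.
Starting from 1 we can reach 1, 3, 4, 5, 6. That is one component of size 5.
The largest has 5 vertices.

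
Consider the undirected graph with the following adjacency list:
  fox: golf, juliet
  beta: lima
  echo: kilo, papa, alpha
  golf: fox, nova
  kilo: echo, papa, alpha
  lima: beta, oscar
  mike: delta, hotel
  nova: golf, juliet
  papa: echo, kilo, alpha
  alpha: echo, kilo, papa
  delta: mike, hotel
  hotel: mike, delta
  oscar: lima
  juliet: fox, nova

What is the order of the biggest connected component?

4

Starting from mike we can reach mike, delta, hotel. That is one component of size 3.
Starting from beta we can reach beta, lima, oscar. That is one component of size 3.
Starting from fox we can reach fox, golf, nova, juliet. That is one component of size 4.
Starting from echo we can reach echo, kilo, papa, alpha. That is one component of size 4.
The largest has 4 vertices.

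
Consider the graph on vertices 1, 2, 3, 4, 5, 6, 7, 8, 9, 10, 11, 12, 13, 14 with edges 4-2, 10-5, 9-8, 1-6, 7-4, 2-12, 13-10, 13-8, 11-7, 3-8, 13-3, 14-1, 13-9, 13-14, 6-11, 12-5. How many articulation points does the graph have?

1

Removing 13 increases the component count from 1 to 2, so 13 is a cut vertex.
By contrast removing 10 leaves 1 component; it is not a cut vertex. No other vertex is a cut vertex either.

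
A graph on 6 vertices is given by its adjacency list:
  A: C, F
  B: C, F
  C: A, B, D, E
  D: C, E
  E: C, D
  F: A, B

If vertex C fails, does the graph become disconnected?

Yes

Deleting C raises the number of components from 1 to 2, so C is a cut vertex.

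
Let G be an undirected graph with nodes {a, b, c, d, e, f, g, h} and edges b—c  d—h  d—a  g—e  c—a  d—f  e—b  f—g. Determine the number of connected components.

Starting from a we can reach a, b, c, d, e, f, g, h. That is one component of size 8.
Total: 1 component.

1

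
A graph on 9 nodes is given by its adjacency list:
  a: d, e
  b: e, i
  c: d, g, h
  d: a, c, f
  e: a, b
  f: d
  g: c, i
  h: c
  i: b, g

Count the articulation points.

2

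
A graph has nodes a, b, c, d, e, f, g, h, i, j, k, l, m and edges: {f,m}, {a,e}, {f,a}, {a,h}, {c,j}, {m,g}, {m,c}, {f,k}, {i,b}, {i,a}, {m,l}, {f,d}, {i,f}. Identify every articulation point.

a, c, f, i, m

Removing a increases the component count from 1 to 3, so a is a cut vertex.
Removing c increases the component count from 1 to 2, so c is a cut vertex.
Removing f increases the component count from 1 to 4, so f is a cut vertex.
Likewise i, m are cut vertices.
By contrast removing e leaves 1 component; it is not a cut vertex. No other vertex is a cut vertex either.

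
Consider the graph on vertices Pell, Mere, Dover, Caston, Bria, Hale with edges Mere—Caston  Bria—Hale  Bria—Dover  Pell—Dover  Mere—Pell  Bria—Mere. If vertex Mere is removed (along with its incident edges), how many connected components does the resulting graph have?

With Mere gone, the remaining components are: {Caston}; {Bria, Hale, Pell, Dover}.
That is 2 components.

2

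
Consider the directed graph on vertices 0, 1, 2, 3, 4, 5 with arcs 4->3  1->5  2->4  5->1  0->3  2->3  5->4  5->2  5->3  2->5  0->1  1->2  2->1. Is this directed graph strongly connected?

There is no directed path from 2 to 0, so the graph is not strongly connected.

No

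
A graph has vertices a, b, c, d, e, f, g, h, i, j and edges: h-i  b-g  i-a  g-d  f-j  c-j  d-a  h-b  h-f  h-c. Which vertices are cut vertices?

h

Removing h increases the component count from 2 to 3, so h is a cut vertex.
By contrast removing g leaves 2 components; it is not a cut vertex. No other vertex is a cut vertex either.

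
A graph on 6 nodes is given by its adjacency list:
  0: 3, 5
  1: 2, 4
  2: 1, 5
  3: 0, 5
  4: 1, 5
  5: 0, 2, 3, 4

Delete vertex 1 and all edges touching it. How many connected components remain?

1

With 1 gone, the remaining components are: {0, 2, 3, 4, 5}.
That is 1 component.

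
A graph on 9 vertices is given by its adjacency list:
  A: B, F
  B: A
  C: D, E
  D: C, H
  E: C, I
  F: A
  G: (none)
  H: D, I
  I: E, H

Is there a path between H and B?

The component containing H is {C, D, E, H, I}, and B is not in it.

No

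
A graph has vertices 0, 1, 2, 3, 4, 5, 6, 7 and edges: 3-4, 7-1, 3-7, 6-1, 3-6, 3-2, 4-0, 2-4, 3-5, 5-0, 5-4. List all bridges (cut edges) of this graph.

none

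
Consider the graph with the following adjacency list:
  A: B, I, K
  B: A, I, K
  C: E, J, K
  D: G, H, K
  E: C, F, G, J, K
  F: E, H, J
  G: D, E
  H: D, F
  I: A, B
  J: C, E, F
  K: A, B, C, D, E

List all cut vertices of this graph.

K

Removing K increases the component count from 1 to 2, so K is a cut vertex.
By contrast removing A leaves 1 component; it is not a cut vertex. No other vertex is a cut vertex either.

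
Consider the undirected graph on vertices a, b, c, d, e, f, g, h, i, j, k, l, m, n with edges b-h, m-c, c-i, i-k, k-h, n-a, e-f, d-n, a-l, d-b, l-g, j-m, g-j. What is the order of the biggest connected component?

Starting from e we can reach e, f. That is one component of size 2.
Starting from a we can reach a, b, c, d, g, h, i, j, k, l, m, n. That is one component of size 12.
The largest has 12 vertices.

12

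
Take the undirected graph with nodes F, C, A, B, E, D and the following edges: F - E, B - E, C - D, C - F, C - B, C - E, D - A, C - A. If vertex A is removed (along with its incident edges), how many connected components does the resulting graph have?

1

With A gone, the remaining components are: {B, C, D, E, F}.
That is 1 component.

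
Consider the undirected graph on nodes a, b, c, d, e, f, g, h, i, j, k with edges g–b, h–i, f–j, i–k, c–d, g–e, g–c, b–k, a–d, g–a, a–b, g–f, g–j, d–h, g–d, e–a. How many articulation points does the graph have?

1

Removing g increases the component count from 1 to 2, so g is a cut vertex.
By contrast removing b leaves 1 component; it is not a cut vertex. No other vertex is a cut vertex either.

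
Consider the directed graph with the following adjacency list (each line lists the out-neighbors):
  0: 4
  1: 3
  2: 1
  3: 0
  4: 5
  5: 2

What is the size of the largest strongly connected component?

6

{0, 1, 2, 3, 4, 5} are all mutually reachable — one SCC of size 6.
The largest has 6 vertices.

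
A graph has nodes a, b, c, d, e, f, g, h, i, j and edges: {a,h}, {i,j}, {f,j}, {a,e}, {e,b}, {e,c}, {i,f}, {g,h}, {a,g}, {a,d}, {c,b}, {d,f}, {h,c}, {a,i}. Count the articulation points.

1

Removing a increases the component count from 1 to 2, so a is a cut vertex.
By contrast removing j leaves 1 component; it is not a cut vertex. No other vertex is a cut vertex either.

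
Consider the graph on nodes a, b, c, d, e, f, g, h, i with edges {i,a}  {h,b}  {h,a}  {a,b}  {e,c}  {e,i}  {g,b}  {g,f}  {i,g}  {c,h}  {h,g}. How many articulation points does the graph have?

Removing g increases the component count from 2 to 3, so g is a cut vertex.
By contrast removing e leaves 2 components; it is not a cut vertex. No other vertex is a cut vertex either.

1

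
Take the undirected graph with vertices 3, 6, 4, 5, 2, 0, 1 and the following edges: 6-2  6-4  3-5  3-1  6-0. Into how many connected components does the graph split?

2

Starting from 1 we can reach 1, 3, 5. That is one component of size 3.
Starting from 0 we can reach 0, 2, 4, 6. That is one component of size 4.
Total: 2 components.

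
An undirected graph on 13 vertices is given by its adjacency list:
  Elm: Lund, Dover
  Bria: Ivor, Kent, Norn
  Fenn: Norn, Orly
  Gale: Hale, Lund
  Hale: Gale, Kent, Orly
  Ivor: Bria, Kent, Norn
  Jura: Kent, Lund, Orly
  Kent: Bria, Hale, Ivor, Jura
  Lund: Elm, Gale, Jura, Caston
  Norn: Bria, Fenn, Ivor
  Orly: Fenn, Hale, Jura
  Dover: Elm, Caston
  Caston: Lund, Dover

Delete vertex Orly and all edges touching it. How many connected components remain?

With Orly gone, the remaining components are: {Elm, Bria, Fenn, Gale, Hale, Ivor, Jura, Kent, Lund, Norn, Dover, Caston}.
That is 1 component.

1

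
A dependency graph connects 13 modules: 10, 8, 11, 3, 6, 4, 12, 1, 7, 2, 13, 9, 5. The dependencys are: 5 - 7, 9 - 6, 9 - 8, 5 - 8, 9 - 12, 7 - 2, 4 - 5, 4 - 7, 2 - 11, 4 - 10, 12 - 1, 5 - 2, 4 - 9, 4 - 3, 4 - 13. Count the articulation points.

4

Removing 2 increases the component count from 1 to 2, so 2 is a cut vertex.
Removing 4 increases the component count from 1 to 4, so 4 is a cut vertex.
Removing 9 increases the component count from 1 to 3, so 9 is a cut vertex.
Likewise 12 is a cut vertex.
By contrast removing 8 leaves 1 component; it is not a cut vertex. No other vertex is a cut vertex either.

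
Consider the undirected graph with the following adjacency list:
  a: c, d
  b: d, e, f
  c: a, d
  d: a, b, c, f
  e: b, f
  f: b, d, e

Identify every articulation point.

Removing d increases the component count from 1 to 2, so d is a cut vertex.
By contrast removing a leaves 1 component; it is not a cut vertex. No other vertex is a cut vertex either.

d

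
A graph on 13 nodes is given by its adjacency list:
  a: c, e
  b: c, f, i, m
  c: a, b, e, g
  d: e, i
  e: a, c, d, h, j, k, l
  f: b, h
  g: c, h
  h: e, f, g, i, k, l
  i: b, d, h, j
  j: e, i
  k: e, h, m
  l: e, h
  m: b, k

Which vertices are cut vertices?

none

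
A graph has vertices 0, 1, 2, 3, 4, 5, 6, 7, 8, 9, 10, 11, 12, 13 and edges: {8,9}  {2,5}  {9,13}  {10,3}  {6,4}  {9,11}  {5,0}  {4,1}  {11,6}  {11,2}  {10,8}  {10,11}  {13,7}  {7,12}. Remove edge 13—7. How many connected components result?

2

Before removal there is 1 component.
13—7 is a bridge — removing it separates 13's side from 7's side.
After removal: 2 components.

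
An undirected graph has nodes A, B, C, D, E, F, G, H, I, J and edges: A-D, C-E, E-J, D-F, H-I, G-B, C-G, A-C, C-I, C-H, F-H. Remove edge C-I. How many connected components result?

1

C and I are still connected via C-H-I, so the component count stays at 1.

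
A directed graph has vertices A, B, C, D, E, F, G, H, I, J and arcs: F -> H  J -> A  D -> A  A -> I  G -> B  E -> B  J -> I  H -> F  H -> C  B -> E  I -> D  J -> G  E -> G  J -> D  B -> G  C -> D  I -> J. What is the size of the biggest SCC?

{A, D, I, J} are all mutually reachable — one SCC of size 4.
{B, E, G} are all mutually reachable — one SCC of size 3.
{F, H} are all mutually reachable — one SCC of size 2.
{C} is an SCC by itself.
The largest has 4 vertices.

4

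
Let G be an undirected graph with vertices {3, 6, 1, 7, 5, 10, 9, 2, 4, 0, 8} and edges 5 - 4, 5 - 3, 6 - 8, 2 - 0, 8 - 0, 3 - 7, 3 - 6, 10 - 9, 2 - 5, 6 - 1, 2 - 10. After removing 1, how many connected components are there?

1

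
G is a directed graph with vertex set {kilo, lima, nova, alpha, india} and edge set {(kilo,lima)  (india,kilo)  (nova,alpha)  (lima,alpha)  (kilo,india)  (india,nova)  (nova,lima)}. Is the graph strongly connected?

No

There is no directed path from lima to india, so the graph is not strongly connected.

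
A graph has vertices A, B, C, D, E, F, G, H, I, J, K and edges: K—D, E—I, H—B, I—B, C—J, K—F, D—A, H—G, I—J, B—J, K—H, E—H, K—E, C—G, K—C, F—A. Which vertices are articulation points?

Removing K increases the component count from 1 to 2, so K is a cut vertex.
By contrast removing B leaves 1 component; it is not a cut vertex. No other vertex is a cut vertex either.

K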